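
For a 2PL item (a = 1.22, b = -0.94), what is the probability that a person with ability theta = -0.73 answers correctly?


a*(theta - b) = 1.22 * (-0.73 - -0.94) = 0.2562
exp(-0.2562) = 0.774
P = 1 / (1 + 0.774)
P = 0.5637

0.5637


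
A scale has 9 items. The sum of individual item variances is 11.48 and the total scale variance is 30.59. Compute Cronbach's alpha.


alpha = (k/(k-1)) * (1 - sum(si^2)/s_total^2)
= (9/8) * (1 - 11.48/30.59)
alpha = 0.7028

0.7028


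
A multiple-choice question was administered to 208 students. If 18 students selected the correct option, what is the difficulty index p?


Item difficulty p = number correct / total examinees
p = 18 / 208
p = 0.0865

0.0865


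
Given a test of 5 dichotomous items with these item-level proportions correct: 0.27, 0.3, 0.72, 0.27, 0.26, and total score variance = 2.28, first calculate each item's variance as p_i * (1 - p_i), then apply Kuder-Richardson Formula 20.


For each item, compute p_i * q_i:
  Item 1: 0.27 * 0.73 = 0.1971
  Item 2: 0.3 * 0.7 = 0.21
  Item 3: 0.72 * 0.28 = 0.2016
  Item 4: 0.27 * 0.73 = 0.1971
  Item 5: 0.26 * 0.74 = 0.1924
Sum(p_i * q_i) = 0.1971 + 0.21 + 0.2016 + 0.1971 + 0.1924 = 0.9982
KR-20 = (k/(k-1)) * (1 - Sum(p_i*q_i) / Var_total)
= (5/4) * (1 - 0.9982/2.28)
= 1.25 * 0.5622
KR-20 = 0.7027

0.7027


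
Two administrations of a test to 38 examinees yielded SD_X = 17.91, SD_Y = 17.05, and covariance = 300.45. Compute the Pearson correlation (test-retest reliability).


r = cov(X,Y) / (SD_X * SD_Y)
r = 300.45 / (17.91 * 17.05)
r = 300.45 / 305.3655
r = 0.9839

0.9839


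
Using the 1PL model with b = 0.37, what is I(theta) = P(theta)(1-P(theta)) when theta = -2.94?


P = 1/(1+exp(-(-2.94-0.37))) = 0.0352
I = P*(1-P) = 0.0352 * 0.9648
I = 0.034

0.034


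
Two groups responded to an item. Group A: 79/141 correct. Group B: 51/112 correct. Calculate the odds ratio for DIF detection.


Odds_A = 79/62 = 1.2742
Odds_B = 51/61 = 0.8361
OR = Odds_A / Odds_B = 1.2742 / 0.8361
Exactly, OR = (79 * 61) / (62 * 51) = 4819 / 3162
OR = 1.524

1.524


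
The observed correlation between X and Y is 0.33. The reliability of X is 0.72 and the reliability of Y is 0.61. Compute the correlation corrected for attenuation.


r_corrected = rxy / sqrt(rxx * ryy)
= 0.33 / sqrt(0.72 * 0.61)
= 0.33 / sqrt(0.4392)
= 0.33 / 0.662722
r_corrected = 0.4979

0.4979


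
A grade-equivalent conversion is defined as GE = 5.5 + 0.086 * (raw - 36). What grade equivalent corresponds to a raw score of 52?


raw - median = 52 - 36 = 16
slope * diff = 0.086 * 16 = 1.376
GE = 5.5 + 1.376
GE = 6.876

6.876


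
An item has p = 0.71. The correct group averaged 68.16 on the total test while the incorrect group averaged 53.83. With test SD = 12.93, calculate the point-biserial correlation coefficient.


q = 1 - p = 0.29
rpb = ((M1 - M0) / SD) * sqrt(p * q)
rpb = ((68.16 - 53.83) / 12.93) * sqrt(0.71 * 0.29)
rpb = 0.5029

0.5029


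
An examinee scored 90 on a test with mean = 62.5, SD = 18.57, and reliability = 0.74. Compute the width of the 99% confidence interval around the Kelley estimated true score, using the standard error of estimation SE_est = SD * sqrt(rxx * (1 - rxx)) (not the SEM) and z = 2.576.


True score estimate = 0.74*90 + 0.26*62.5 = 82.85
SE_est = SD * sqrt(rxx * (1 - rxx)) = 18.57 * sqrt(0.74 * 0.26) = 18.57 * sqrt(0.1924) = 8.145438
CI = T_est +/- z * SE_est, so width = 2 * z * SE_est = 2 * 2.576 * 8.145438
Width = 41.9653

41.9653


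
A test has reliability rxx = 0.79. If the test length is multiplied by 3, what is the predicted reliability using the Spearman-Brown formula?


r_new = (n * rxx) / (1 + (n-1) * rxx)
r_new = (3 * 0.79) / (1 + 2 * 0.79)
r_new = 2.37 / 2.58
r_new = 0.9186

0.9186


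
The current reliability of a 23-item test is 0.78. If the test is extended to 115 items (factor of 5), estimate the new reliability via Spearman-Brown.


r_new = (n * rxx) / (1 + (n-1) * rxx)
r_new = (5 * 0.78) / (1 + 4 * 0.78)
r_new = 3.9 / 4.12
r_new = 0.9466

0.9466


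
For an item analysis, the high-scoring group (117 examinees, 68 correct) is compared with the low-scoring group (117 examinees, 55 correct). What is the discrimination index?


p_upper = 68/117 = 0.5812
p_lower = 55/117 = 0.4701
D = 0.5812 - 0.4701 = 0.1111

0.1111


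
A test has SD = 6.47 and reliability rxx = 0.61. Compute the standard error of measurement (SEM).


SEM = SD * sqrt(1 - rxx)
SEM = 6.47 * sqrt(1 - 0.61)
SEM = 6.47 * sqrt(0.39) = 6.47 * 0.6245
SEM = 4.0405

4.0405


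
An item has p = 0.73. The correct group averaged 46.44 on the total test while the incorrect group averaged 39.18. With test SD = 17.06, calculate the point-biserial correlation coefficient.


q = 1 - p = 0.27
rpb = ((M1 - M0) / SD) * sqrt(p * q)
rpb = ((46.44 - 39.18) / 17.06) * sqrt(0.73 * 0.27)
rpb = 0.1889

0.1889


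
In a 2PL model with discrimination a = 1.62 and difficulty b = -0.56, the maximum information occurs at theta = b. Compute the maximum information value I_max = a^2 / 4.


For 2PL, max info at theta = b = -0.56
I_max = a^2 / 4 = 1.62^2 / 4
= 2.6244 / 4
I_max = 0.6561

0.6561


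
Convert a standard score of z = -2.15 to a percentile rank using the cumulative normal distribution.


CDF(z) = 0.5 * (1 + erf(z/sqrt(2)))
erf(-1.5203) = -0.9684
CDF = 0.0158
Percentile rank = 0.0158 * 100 = 1.58

1.58


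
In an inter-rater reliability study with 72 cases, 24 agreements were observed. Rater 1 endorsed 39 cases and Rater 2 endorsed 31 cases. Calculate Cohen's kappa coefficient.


P_o = 24/72 = 0.333333
P_e = (39*31 + 33*41) / 5184 = 0.494213
kappa = (P_o - P_e) / (1 - P_e)
kappa = (0.333333 - 0.494213) / (1 - 0.494213)
kappa = -0.3181

-0.3181


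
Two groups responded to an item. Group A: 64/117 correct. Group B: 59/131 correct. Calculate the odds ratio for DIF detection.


Odds_A = 64/53 = 1.2075
Odds_B = 59/72 = 0.8194
OR = Odds_A / Odds_B = 1.2075 / 0.8194
Exactly, OR = (64 * 72) / (53 * 59) = 4608 / 3127
OR = 1.4736

1.4736


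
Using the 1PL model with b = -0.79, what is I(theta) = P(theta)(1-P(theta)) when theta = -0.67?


P = 1/(1+exp(-(-0.67--0.79))) = 0.53
I = P*(1-P) = 0.53 * 0.47
I = 0.2491

0.2491


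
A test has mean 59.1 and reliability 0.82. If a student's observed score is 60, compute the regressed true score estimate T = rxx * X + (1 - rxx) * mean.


T_est = rxx * X + (1 - rxx) * mean
T_est = 0.82 * 60 + 0.18 * 59.1
T_est = 49.2 + 10.638
T_est = 59.838

59.838


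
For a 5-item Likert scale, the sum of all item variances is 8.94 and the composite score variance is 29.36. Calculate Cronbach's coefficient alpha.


alpha = (k/(k-1)) * (1 - sum(si^2)/s_total^2)
= (5/4) * (1 - 8.94/29.36)
alpha = 0.8694

0.8694


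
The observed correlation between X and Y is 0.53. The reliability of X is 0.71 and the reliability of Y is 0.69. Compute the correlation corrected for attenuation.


r_corrected = rxy / sqrt(rxx * ryy)
= 0.53 / sqrt(0.71 * 0.69)
= 0.53 / sqrt(0.4899)
= 0.53 / 0.699929
r_corrected = 0.7572

0.7572


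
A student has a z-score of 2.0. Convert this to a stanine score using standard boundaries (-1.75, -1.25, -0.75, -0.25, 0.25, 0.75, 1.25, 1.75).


Stanine boundaries: [-1.75, -1.25, -0.75, -0.25, 0.25, 0.75, 1.25, 1.75]
z = 2.0
Check each boundary:
  z >= -1.75 -> could be stanine 2
  z >= -1.25 -> could be stanine 3
  z >= -0.75 -> could be stanine 4
  z >= -0.25 -> could be stanine 5
  z >= 0.25 -> could be stanine 6
  z >= 0.75 -> could be stanine 7
  z >= 1.25 -> could be stanine 8
  z >= 1.75 -> could be stanine 9
Highest qualifying boundary gives stanine = 9

9


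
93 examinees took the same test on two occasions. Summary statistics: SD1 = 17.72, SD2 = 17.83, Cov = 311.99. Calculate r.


r = cov(X,Y) / (SD_X * SD_Y)
r = 311.99 / (17.72 * 17.83)
r = 311.99 / 315.9476
r = 0.9875

0.9875


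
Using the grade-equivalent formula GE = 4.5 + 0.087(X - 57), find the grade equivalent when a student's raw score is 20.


raw - median = 20 - 57 = -37
slope * diff = 0.087 * -37 = -3.219
GE = 4.5 + -3.219
GE = 1.281

1.281


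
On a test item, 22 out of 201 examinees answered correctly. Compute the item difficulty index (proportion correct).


Item difficulty p = number correct / total examinees
p = 22 / 201
p = 0.1095

0.1095


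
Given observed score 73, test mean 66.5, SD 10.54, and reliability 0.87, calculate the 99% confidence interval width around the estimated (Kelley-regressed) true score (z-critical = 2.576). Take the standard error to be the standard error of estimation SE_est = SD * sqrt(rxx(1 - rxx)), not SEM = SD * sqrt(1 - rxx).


True score estimate = 0.87*73 + 0.13*66.5 = 72.155
SE_est = SD * sqrt(rxx * (1 - rxx)) = 10.54 * sqrt(0.87 * 0.13) = 10.54 * sqrt(0.1131) = 3.544638
CI = T_est +/- z * SE_est, so width = 2 * z * SE_est = 2 * 2.576 * 3.544638
Width = 18.262

18.262


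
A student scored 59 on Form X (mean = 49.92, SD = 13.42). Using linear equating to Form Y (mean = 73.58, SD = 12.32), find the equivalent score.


slope = SD_Y / SD_X = 12.32 / 13.42 ~ 0.918
intercept = mean_Y - slope * mean_X = 73.58 - (12.32 / 13.42) * 49.92 ~ 27.7518
Y = slope * X + intercept. To avoid rounding drift from the rounded slope/intercept, evaluate the equivalent form Y = mean_Y + SD_Y * (X - mean_X) / SD_X at full precision:
Y = 73.58 + 12.32 * (59 - 49.92) / 13.42
Y = 73.58 + 12.32 * 9.08 / 13.42
Y = 73.58 + 111.8656 / 13.42
Y = 73.58 + 8.3357
Y = 81.9157

81.9157


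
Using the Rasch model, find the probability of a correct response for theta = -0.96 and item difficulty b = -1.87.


theta - b = -0.96 - -1.87 = 0.91
exp(-(theta - b)) = exp(-0.91) = 0.4025
P = 1 / (1 + 0.4025)
P = 0.713

0.713


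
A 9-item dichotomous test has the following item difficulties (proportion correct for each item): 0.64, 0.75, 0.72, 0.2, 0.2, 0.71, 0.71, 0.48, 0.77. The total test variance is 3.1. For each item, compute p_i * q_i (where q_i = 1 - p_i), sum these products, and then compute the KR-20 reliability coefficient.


For each item, compute p_i * q_i:
  Item 1: 0.64 * 0.36 = 0.2304
  Item 2: 0.75 * 0.25 = 0.1875
  Item 3: 0.72 * 0.28 = 0.2016
  Item 4: 0.2 * 0.8 = 0.16
  Item 5: 0.2 * 0.8 = 0.16
  Item 6: 0.71 * 0.29 = 0.2059
  Item 7: 0.71 * 0.29 = 0.2059
  Item 8: 0.48 * 0.52 = 0.2496
  Item 9: 0.77 * 0.23 = 0.1771
Sum(p_i * q_i) = 0.2304 + 0.1875 + 0.2016 + 0.16 + 0.16 + 0.2059 + 0.2059 + 0.2496 + 0.1771 = 1.778
KR-20 = (k/(k-1)) * (1 - Sum(p_i*q_i) / Var_total)
= (9/8) * (1 - 1.778/3.1)
= 1.125 * 0.4265
KR-20 = 0.4798

0.4798


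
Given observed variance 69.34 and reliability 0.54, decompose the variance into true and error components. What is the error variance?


var_true = rxx * var_obs = 0.54 * 69.34 = 37.4436
var_error = var_obs - var_true
var_error = 69.34 - 37.4436
var_error = 31.8964

31.8964


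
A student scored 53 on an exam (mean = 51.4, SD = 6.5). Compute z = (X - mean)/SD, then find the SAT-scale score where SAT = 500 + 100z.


z = (X - mean) / SD = (53 - 51.4) / 6.5
z = 1.6 / 6.5
z = 0.2462
SAT-scale = SAT = 500 + 100z
Carry z at full precision (z = 1.6 / 6.5) into the conversion:
SAT-scale = 500 + 100 * (1.6 / 6.5) = 500 + 160 / 6.5
SAT-scale = 500 + 24.6154
SAT-scale = 524.6154

524.6154


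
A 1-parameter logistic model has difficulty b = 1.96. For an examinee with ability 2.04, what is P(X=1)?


theta - b = 2.04 - 1.96 = 0.08
exp(-(theta - b)) = exp(-0.08) = 0.9231
P = 1 / (1 + 0.9231)
P = 0.52

0.52


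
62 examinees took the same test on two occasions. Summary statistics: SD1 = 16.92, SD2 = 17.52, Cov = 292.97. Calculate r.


r = cov(X,Y) / (SD_X * SD_Y)
r = 292.97 / (16.92 * 17.52)
r = 292.97 / 296.4384
r = 0.9883

0.9883


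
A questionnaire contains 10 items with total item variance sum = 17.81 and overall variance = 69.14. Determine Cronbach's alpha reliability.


alpha = (k/(k-1)) * (1 - sum(si^2)/s_total^2)
= (10/9) * (1 - 17.81/69.14)
alpha = 0.8249

0.8249


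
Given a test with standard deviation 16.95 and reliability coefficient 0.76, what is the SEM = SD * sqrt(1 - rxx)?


SEM = SD * sqrt(1 - rxx)
SEM = 16.95 * sqrt(1 - 0.76)
SEM = 16.95 * sqrt(0.24) = 16.95 * 0.489898
SEM = 8.3038

8.3038


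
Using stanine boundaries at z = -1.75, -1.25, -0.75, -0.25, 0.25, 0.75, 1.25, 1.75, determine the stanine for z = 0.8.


Stanine boundaries: [-1.75, -1.25, -0.75, -0.25, 0.25, 0.75, 1.25, 1.75]
z = 0.8
Check each boundary:
  z >= -1.75 -> could be stanine 2
  z >= -1.25 -> could be stanine 3
  z >= -0.75 -> could be stanine 4
  z >= -0.25 -> could be stanine 5
  z >= 0.25 -> could be stanine 6
  z >= 0.75 -> could be stanine 7
  z < 1.25
  z < 1.75
Highest qualifying boundary gives stanine = 7

7


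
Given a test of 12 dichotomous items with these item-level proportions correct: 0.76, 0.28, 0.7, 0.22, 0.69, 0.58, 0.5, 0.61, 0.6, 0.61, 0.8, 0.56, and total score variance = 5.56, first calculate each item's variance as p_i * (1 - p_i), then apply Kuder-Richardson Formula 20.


For each item, compute p_i * q_i:
  Item 1: 0.76 * 0.24 = 0.1824
  Item 2: 0.28 * 0.72 = 0.2016
  Item 3: 0.7 * 0.3 = 0.21
  Item 4: 0.22 * 0.78 = 0.1716
  Item 5: 0.69 * 0.31 = 0.2139
  Item 6: 0.58 * 0.42 = 0.2436
  Item 7: 0.5 * 0.5 = 0.25
  Item 8: 0.61 * 0.39 = 0.2379
  Item 9: 0.6 * 0.4 = 0.24
  Item 10: 0.61 * 0.39 = 0.2379
  Item 11: 0.8 * 0.2 = 0.16
  Item 12: 0.56 * 0.44 = 0.2464
Sum(p_i * q_i) = 0.1824 + 0.2016 + 0.21 + 0.1716 + 0.2139 + 0.2436 + 0.25 + 0.2379 + 0.24 + 0.2379 + 0.16 + 0.2464 = 2.5953
KR-20 = (k/(k-1)) * (1 - Sum(p_i*q_i) / Var_total)
= (12/11) * (1 - 2.5953/5.56)
= 1.0909 * 0.5332
KR-20 = 0.5817

0.5817


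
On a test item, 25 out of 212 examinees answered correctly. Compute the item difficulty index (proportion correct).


Item difficulty p = number correct / total examinees
p = 25 / 212
p = 0.1179

0.1179


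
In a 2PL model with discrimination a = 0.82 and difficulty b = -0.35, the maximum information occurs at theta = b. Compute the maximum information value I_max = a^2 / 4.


For 2PL, max info at theta = b = -0.35
I_max = a^2 / 4 = 0.82^2 / 4
= 0.6724 / 4
I_max = 0.1681

0.1681


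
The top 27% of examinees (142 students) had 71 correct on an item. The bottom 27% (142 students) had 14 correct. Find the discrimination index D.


p_upper = 71/142 = 0.5
p_lower = 14/142 = 0.0986
D = 0.5 - 0.0986 = 0.4014

0.4014


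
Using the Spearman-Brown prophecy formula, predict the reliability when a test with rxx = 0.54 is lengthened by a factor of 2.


r_new = (n * rxx) / (1 + (n-1) * rxx)
r_new = (2 * 0.54) / (1 + 1 * 0.54)
r_new = 1.08 / 1.54
r_new = 0.7013

0.7013


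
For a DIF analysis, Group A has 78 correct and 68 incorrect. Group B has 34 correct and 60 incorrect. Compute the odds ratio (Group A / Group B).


Odds_A = 78/68 = 1.1471
Odds_B = 34/60 = 0.5667
OR = Odds_A / Odds_B = 1.1471 / 0.5667
Exactly, OR = (78 * 60) / (68 * 34) = 4680 / 2312
OR = 2.0242

2.0242


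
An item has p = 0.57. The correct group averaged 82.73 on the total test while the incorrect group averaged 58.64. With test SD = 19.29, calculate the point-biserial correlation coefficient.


q = 1 - p = 0.43
rpb = ((M1 - M0) / SD) * sqrt(p * q)
rpb = ((82.73 - 58.64) / 19.29) * sqrt(0.57 * 0.43)
rpb = 0.6183

0.6183


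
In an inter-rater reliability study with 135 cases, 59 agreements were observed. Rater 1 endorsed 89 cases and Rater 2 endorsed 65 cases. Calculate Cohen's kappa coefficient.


P_o = 59/135 = 0.437037
P_e = (89*65 + 46*70) / 18225 = 0.494102
kappa = (P_o - P_e) / (1 - P_e)
kappa = (0.437037 - 0.494102) / (1 - 0.494102)
kappa = -0.1128

-0.1128


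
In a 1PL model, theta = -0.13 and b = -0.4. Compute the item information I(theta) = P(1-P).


P = 1/(1+exp(-(-0.13--0.4))) = 0.5671
I = P*(1-P) = 0.5671 * 0.4329
I = 0.2455

0.2455


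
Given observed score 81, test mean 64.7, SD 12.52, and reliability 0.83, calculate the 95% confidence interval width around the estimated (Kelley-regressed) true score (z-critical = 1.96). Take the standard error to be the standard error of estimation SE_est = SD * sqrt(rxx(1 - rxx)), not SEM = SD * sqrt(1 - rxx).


True score estimate = 0.83*81 + 0.17*64.7 = 78.229
SE_est = SD * sqrt(rxx * (1 - rxx)) = 12.52 * sqrt(0.83 * 0.17) = 12.52 * sqrt(0.1411) = 4.702923
CI = T_est +/- z * SE_est, so width = 2 * z * SE_est = 2 * 1.96 * 4.702923
Width = 18.4355

18.4355


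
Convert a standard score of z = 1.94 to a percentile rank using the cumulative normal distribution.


CDF(z) = 0.5 * (1 + erf(z/sqrt(2)))
erf(1.3718) = 0.9476
CDF = 0.9738
Percentile rank = 0.9738 * 100 = 97.38

97.38


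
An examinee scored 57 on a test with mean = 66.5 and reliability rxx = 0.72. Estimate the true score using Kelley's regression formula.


T_est = rxx * X + (1 - rxx) * mean
T_est = 0.72 * 57 + 0.28 * 66.5
T_est = 41.04 + 18.62
T_est = 59.66

59.66


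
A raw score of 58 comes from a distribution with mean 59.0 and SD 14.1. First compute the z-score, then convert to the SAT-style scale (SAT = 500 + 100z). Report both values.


z = (X - mean) / SD = (58 - 59.0) / 14.1
z = -1.0 / 14.1
z = -0.0709
SAT-scale = SAT = 500 + 100z
Carry z at full precision (z = -1.0 / 14.1) into the conversion:
SAT-scale = 500 + 100 * (-1.0 / 14.1) = 500 + -100 / 14.1
SAT-scale = 500 + -7.0922
SAT-scale = 492.9078

492.9078


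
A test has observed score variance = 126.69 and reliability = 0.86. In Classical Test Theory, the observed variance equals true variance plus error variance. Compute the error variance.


var_true = rxx * var_obs = 0.86 * 126.69 = 108.9534
var_error = var_obs - var_true
var_error = 126.69 - 108.9534
var_error = 17.7366

17.7366


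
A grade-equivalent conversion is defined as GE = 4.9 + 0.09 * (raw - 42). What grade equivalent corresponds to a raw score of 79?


raw - median = 79 - 42 = 37
slope * diff = 0.09 * 37 = 3.33
GE = 4.9 + 3.33
GE = 8.23

8.23


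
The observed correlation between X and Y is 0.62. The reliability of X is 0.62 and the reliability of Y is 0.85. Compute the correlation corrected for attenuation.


r_corrected = rxy / sqrt(rxx * ryy)
= 0.62 / sqrt(0.62 * 0.85)
= 0.62 / sqrt(0.527)
= 0.62 / 0.725948
r_corrected = 0.8541

0.8541


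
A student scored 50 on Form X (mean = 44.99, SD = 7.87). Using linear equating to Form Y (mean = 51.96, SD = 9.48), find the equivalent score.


slope = SD_Y / SD_X = 9.48 / 7.87 ~ 1.2046
intercept = mean_Y - slope * mean_X = 51.96 - (9.48 / 7.87) * 44.99 ~ -2.2338
Y = slope * X + intercept. To avoid rounding drift from the rounded slope/intercept, evaluate the equivalent form Y = mean_Y + SD_Y * (X - mean_X) / SD_X at full precision:
Y = 51.96 + 9.48 * (50 - 44.99) / 7.87
Y = 51.96 + 9.48 * 5.01 / 7.87
Y = 51.96 + 47.4948 / 7.87
Y = 51.96 + 6.0349
Y = 57.9949

57.9949


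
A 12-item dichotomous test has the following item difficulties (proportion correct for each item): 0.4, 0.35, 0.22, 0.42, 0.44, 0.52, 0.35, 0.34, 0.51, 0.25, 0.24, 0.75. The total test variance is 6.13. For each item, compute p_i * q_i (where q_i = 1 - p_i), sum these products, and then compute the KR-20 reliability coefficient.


For each item, compute p_i * q_i:
  Item 1: 0.4 * 0.6 = 0.24
  Item 2: 0.35 * 0.65 = 0.2275
  Item 3: 0.22 * 0.78 = 0.1716
  Item 4: 0.42 * 0.58 = 0.2436
  Item 5: 0.44 * 0.56 = 0.2464
  Item 6: 0.52 * 0.48 = 0.2496
  Item 7: 0.35 * 0.65 = 0.2275
  Item 8: 0.34 * 0.66 = 0.2244
  Item 9: 0.51 * 0.49 = 0.2499
  Item 10: 0.25 * 0.75 = 0.1875
  Item 11: 0.24 * 0.76 = 0.1824
  Item 12: 0.75 * 0.25 = 0.1875
Sum(p_i * q_i) = 0.24 + 0.2275 + 0.1716 + 0.2436 + 0.2464 + 0.2496 + 0.2275 + 0.2244 + 0.2499 + 0.1875 + 0.1824 + 0.1875 = 2.6379
KR-20 = (k/(k-1)) * (1 - Sum(p_i*q_i) / Var_total)
= (12/11) * (1 - 2.6379/6.13)
= 1.0909 * 0.5697
KR-20 = 0.6215

0.6215


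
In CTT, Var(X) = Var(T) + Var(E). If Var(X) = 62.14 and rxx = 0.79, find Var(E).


var_true = rxx * var_obs = 0.79 * 62.14 = 49.0906
var_error = var_obs - var_true
var_error = 62.14 - 49.0906
var_error = 13.0494

13.0494


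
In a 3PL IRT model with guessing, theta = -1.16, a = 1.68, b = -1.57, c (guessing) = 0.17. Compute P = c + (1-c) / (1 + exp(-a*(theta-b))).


logit = 1.68*(-1.16 - -1.57) = 0.6888
P* = 1/(1 + exp(-0.6888)) = 0.6657
P = 0.17 + (1 - 0.17) * 0.6657
P = 0.7225

0.7225


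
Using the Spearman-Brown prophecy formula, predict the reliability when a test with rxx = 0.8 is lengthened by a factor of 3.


r_new = (n * rxx) / (1 + (n-1) * rxx)
r_new = (3 * 0.8) / (1 + 2 * 0.8)
r_new = 2.4 / 2.6
r_new = 0.9231

0.9231


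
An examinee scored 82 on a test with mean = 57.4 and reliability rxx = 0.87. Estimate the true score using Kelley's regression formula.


T_est = rxx * X + (1 - rxx) * mean
T_est = 0.87 * 82 + 0.13 * 57.4
T_est = 71.34 + 7.462
T_est = 78.802

78.802


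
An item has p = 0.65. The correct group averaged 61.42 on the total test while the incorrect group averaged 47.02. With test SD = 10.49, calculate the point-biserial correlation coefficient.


q = 1 - p = 0.35
rpb = ((M1 - M0) / SD) * sqrt(p * q)
rpb = ((61.42 - 47.02) / 10.49) * sqrt(0.65 * 0.35)
rpb = 0.6548

0.6548


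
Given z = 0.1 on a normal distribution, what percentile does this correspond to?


CDF(z) = 0.5 * (1 + erf(z/sqrt(2)))
erf(0.0707) = 0.0797
CDF = 0.5398
Percentile rank = 0.5398 * 100 = 53.98

53.98


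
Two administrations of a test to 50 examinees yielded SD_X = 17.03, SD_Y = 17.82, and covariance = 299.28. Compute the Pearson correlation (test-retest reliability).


r = cov(X,Y) / (SD_X * SD_Y)
r = 299.28 / (17.03 * 17.82)
r = 299.28 / 303.4746
r = 0.9862

0.9862


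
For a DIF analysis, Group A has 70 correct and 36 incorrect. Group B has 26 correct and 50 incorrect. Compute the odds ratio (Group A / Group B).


Odds_A = 70/36 = 1.9444
Odds_B = 26/50 = 0.52
OR = Odds_A / Odds_B = 1.9444 / 0.52
Exactly, OR = (70 * 50) / (36 * 26) = 3500 / 936
OR = 3.7393

3.7393


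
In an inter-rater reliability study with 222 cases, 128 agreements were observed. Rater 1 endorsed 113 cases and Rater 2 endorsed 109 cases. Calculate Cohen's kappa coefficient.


P_o = 128/222 = 0.576577
P_e = (113*109 + 109*113) / 49284 = 0.499838
kappa = (P_o - P_e) / (1 - P_e)
kappa = (0.576577 - 0.499838) / (1 - 0.499838)
kappa = 0.1534

0.1534


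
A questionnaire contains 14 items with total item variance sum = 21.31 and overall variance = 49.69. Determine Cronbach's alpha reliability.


alpha = (k/(k-1)) * (1 - sum(si^2)/s_total^2)
= (14/13) * (1 - 21.31/49.69)
alpha = 0.6151

0.6151


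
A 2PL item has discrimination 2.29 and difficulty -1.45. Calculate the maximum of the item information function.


For 2PL, max info at theta = b = -1.45
I_max = a^2 / 4 = 2.29^2 / 4
= 5.2441 / 4
I_max = 1.311

1.311


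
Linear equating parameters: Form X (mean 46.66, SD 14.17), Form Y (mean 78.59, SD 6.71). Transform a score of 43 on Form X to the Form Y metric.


slope = SD_Y / SD_X = 6.71 / 14.17 ~ 0.4735
intercept = mean_Y - slope * mean_X = 78.59 - (6.71 / 14.17) * 46.66 ~ 56.4948
Y = slope * X + intercept. To avoid rounding drift from the rounded slope/intercept, evaluate the equivalent form Y = mean_Y + SD_Y * (X - mean_X) / SD_X at full precision:
Y = 78.59 + 6.71 * (43 - 46.66) / 14.17
Y = 78.59 - 6.71 * 3.66 / 14.17
Y = 78.59 - 24.5586 / 14.17
Y = 78.59 - 1.7331
Y = 76.8569

76.8569


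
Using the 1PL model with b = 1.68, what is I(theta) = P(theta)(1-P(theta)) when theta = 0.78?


P = 1/(1+exp(-(0.78-1.68))) = 0.2891
I = P*(1-P) = 0.2891 * 0.7109
I = 0.2055

0.2055


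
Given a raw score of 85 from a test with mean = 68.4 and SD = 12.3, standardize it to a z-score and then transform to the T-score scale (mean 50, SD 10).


z = (X - mean) / SD = (85 - 68.4) / 12.3
z = 16.6 / 12.3
z = 1.3496
T-score = T = 50 + 10z
Carry z at full precision (z = 16.6 / 12.3) into the conversion:
T-score = 50 + 10 * (16.6 / 12.3) = 50 + 166 / 12.3
T-score = 50 + 13.4959
T-score = 63.4959

63.4959


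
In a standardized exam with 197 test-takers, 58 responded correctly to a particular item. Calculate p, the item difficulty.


Item difficulty p = number correct / total examinees
p = 58 / 197
p = 0.2944

0.2944


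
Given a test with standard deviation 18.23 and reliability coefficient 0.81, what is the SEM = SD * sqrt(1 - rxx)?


SEM = SD * sqrt(1 - rxx)
SEM = 18.23 * sqrt(1 - 0.81)
SEM = 18.23 * sqrt(0.19) = 18.23 * 0.43589
SEM = 7.9463

7.9463


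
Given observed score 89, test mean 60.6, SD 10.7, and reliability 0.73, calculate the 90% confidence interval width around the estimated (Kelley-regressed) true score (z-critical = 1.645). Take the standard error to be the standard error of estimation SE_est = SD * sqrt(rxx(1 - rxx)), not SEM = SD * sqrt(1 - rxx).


True score estimate = 0.73*89 + 0.27*60.6 = 81.332
SE_est = SD * sqrt(rxx * (1 - rxx)) = 10.7 * sqrt(0.73 * 0.27) = 10.7 * sqrt(0.1971) = 4.750366
CI = T_est +/- z * SE_est, so width = 2 * z * SE_est = 2 * 1.645 * 4.750366
Width = 15.6287

15.6287


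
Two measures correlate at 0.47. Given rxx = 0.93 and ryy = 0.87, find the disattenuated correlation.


r_corrected = rxy / sqrt(rxx * ryy)
= 0.47 / sqrt(0.93 * 0.87)
= 0.47 / sqrt(0.8091)
= 0.47 / 0.8995
r_corrected = 0.5225

0.5225


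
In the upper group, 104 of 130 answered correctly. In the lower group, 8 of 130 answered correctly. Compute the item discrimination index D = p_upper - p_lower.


p_upper = 104/130 = 0.8
p_lower = 8/130 = 0.0615
D = 0.8 - 0.0615 = 0.7385

0.7385


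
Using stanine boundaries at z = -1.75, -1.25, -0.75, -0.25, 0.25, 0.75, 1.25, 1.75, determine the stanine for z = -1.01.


Stanine boundaries: [-1.75, -1.25, -0.75, -0.25, 0.25, 0.75, 1.25, 1.75]
z = -1.01
Check each boundary:
  z >= -1.75 -> could be stanine 2
  z >= -1.25 -> could be stanine 3
  z < -0.75
  z < -0.25
  z < 0.25
  z < 0.75
  z < 1.25
  z < 1.75
Highest qualifying boundary gives stanine = 3

3


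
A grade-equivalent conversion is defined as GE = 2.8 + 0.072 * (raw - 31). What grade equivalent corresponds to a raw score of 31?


raw - median = 31 - 31 = 0
slope * diff = 0.072 * 0 = 0.0
GE = 2.8 + 0.0
GE = 2.8

2.8


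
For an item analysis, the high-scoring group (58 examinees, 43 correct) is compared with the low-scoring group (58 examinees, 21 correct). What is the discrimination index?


p_upper = 43/58 = 0.7414
p_lower = 21/58 = 0.3621
D = 0.7414 - 0.3621 = 0.3793

0.3793


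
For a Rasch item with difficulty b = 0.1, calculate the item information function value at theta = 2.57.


P = 1/(1+exp(-(2.57-0.1))) = 0.922
I = P*(1-P) = 0.922 * 0.078
I = 0.0719

0.0719


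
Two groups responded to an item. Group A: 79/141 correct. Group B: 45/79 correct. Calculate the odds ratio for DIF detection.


Odds_A = 79/62 = 1.2742
Odds_B = 45/34 = 1.3235
OR = Odds_A / Odds_B = 1.2742 / 1.3235
Exactly, OR = (79 * 34) / (62 * 45) = 2686 / 2790
OR = 0.9627

0.9627


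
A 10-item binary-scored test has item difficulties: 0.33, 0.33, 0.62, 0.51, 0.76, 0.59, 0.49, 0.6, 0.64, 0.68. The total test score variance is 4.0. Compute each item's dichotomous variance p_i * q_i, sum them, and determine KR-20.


For each item, compute p_i * q_i:
  Item 1: 0.33 * 0.67 = 0.2211
  Item 2: 0.33 * 0.67 = 0.2211
  Item 3: 0.62 * 0.38 = 0.2356
  Item 4: 0.51 * 0.49 = 0.2499
  Item 5: 0.76 * 0.24 = 0.1824
  Item 6: 0.59 * 0.41 = 0.2419
  Item 7: 0.49 * 0.51 = 0.2499
  Item 8: 0.6 * 0.4 = 0.24
  Item 9: 0.64 * 0.36 = 0.2304
  Item 10: 0.68 * 0.32 = 0.2176
Sum(p_i * q_i) = 0.2211 + 0.2211 + 0.2356 + 0.2499 + 0.1824 + 0.2419 + 0.2499 + 0.24 + 0.2304 + 0.2176 = 2.2899
KR-20 = (k/(k-1)) * (1 - Sum(p_i*q_i) / Var_total)
= (10/9) * (1 - 2.2899/4.0)
= 1.1111 * 0.4275
KR-20 = 0.475

0.475


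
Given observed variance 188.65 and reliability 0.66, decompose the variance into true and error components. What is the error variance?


var_true = rxx * var_obs = 0.66 * 188.65 = 124.509
var_error = var_obs - var_true
var_error = 188.65 - 124.509
var_error = 64.141

64.141


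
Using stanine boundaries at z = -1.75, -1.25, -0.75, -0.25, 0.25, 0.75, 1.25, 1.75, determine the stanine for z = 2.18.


Stanine boundaries: [-1.75, -1.25, -0.75, -0.25, 0.25, 0.75, 1.25, 1.75]
z = 2.18
Check each boundary:
  z >= -1.75 -> could be stanine 2
  z >= -1.25 -> could be stanine 3
  z >= -0.75 -> could be stanine 4
  z >= -0.25 -> could be stanine 5
  z >= 0.25 -> could be stanine 6
  z >= 0.75 -> could be stanine 7
  z >= 1.25 -> could be stanine 8
  z >= 1.75 -> could be stanine 9
Highest qualifying boundary gives stanine = 9

9


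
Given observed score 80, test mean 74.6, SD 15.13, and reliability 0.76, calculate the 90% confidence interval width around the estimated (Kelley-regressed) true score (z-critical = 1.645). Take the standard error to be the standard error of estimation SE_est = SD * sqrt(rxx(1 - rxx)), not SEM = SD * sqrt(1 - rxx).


True score estimate = 0.76*80 + 0.24*74.6 = 78.704
SE_est = SD * sqrt(rxx * (1 - rxx)) = 15.13 * sqrt(0.76 * 0.24) = 15.13 * sqrt(0.1824) = 6.461768
CI = T_est +/- z * SE_est, so width = 2 * z * SE_est = 2 * 1.645 * 6.461768
Width = 21.2592

21.2592


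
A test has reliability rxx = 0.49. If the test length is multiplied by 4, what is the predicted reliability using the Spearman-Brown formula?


r_new = (n * rxx) / (1 + (n-1) * rxx)
r_new = (4 * 0.49) / (1 + 3 * 0.49)
r_new = 1.96 / 2.47
r_new = 0.7935

0.7935


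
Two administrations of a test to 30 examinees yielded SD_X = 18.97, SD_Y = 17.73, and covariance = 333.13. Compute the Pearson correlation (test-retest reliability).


r = cov(X,Y) / (SD_X * SD_Y)
r = 333.13 / (18.97 * 17.73)
r = 333.13 / 336.3381
r = 0.9905

0.9905


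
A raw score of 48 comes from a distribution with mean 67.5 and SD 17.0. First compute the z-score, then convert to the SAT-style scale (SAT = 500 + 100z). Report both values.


z = (X - mean) / SD = (48 - 67.5) / 17.0
z = -19.5 / 17.0
z = -1.1471
SAT-scale = SAT = 500 + 100z
Carry z at full precision (z = -19.5 / 17.0) into the conversion:
SAT-scale = 500 + 100 * (-19.5 / 17.0) = 500 + -1950 / 17.0
SAT-scale = 500 + -114.7059
SAT-scale = 385.2941

385.2941


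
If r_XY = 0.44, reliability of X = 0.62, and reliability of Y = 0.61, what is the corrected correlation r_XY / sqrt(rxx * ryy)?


r_corrected = rxy / sqrt(rxx * ryy)
= 0.44 / sqrt(0.62 * 0.61)
= 0.44 / sqrt(0.3782)
= 0.44 / 0.61498
r_corrected = 0.7155

0.7155


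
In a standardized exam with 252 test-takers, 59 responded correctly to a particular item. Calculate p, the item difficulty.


Item difficulty p = number correct / total examinees
p = 59 / 252
p = 0.2341

0.2341


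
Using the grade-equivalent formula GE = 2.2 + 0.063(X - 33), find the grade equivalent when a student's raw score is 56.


raw - median = 56 - 33 = 23
slope * diff = 0.063 * 23 = 1.449
GE = 2.2 + 1.449
GE = 3.649

3.649


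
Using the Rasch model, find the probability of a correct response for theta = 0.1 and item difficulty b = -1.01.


theta - b = 0.1 - -1.01 = 1.11
exp(-(theta - b)) = exp(-1.11) = 0.3296
P = 1 / (1 + 0.3296)
P = 0.7521

0.7521


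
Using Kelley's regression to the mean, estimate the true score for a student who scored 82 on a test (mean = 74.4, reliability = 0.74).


T_est = rxx * X + (1 - rxx) * mean
T_est = 0.74 * 82 + 0.26 * 74.4
T_est = 60.68 + 19.344
T_est = 80.024

80.024


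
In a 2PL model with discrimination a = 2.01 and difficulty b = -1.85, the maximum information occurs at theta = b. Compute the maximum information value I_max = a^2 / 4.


For 2PL, max info at theta = b = -1.85
I_max = a^2 / 4 = 2.01^2 / 4
= 4.0401 / 4
I_max = 1.01

1.01


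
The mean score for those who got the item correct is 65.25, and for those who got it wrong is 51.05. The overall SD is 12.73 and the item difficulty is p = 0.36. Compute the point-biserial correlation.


q = 1 - p = 0.64
rpb = ((M1 - M0) / SD) * sqrt(p * q)
rpb = ((65.25 - 51.05) / 12.73) * sqrt(0.36 * 0.64)
rpb = 0.5354

0.5354


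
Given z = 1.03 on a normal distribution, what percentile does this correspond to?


CDF(z) = 0.5 * (1 + erf(z/sqrt(2)))
erf(0.7283) = 0.697
CDF = 0.8485
Percentile rank = 0.8485 * 100 = 84.85

84.85


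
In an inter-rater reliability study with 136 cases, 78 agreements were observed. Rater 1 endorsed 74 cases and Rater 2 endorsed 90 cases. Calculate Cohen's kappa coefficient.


P_o = 78/136 = 0.573529
P_e = (74*90 + 62*46) / 18496 = 0.514273
kappa = (P_o - P_e) / (1 - P_e)
kappa = (0.573529 - 0.514273) / (1 - 0.514273)
kappa = 0.122

0.122


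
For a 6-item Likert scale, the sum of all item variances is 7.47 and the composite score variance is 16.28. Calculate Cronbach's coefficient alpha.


alpha = (k/(k-1)) * (1 - sum(si^2)/s_total^2)
= (6/5) * (1 - 7.47/16.28)
alpha = 0.6494

0.6494


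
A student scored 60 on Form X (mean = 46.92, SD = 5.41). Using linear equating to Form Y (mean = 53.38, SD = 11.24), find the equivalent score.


slope = SD_Y / SD_X = 11.24 / 5.41 ~ 2.0776
intercept = mean_Y - slope * mean_X = 53.38 - (11.24 / 5.41) * 46.92 ~ -44.1026
Y = slope * X + intercept. To avoid rounding drift from the rounded slope/intercept, evaluate the equivalent form Y = mean_Y + SD_Y * (X - mean_X) / SD_X at full precision:
Y = 53.38 + 11.24 * (60 - 46.92) / 5.41
Y = 53.38 + 11.24 * 13.08 / 5.41
Y = 53.38 + 147.0192 / 5.41
Y = 53.38 + 27.1755
Y = 80.5555

80.5555


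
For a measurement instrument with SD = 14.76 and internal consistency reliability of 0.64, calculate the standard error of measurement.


SEM = SD * sqrt(1 - rxx)
SEM = 14.76 * sqrt(1 - 0.64)
SEM = 14.76 * sqrt(0.36) = 14.76 * 0.6
SEM = 8.856

8.856


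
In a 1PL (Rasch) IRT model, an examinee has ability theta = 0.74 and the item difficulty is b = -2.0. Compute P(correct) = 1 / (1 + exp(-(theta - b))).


theta - b = 0.74 - -2.0 = 2.74
exp(-(theta - b)) = exp(-2.74) = 0.0646
P = 1 / (1 + 0.0646)
P = 0.9393

0.9393


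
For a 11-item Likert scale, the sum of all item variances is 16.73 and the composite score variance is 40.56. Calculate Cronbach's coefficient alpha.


alpha = (k/(k-1)) * (1 - sum(si^2)/s_total^2)
= (11/10) * (1 - 16.73/40.56)
alpha = 0.6463

0.6463


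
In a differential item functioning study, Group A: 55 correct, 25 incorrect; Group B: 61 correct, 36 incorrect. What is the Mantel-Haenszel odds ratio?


Odds_A = 55/25 = 2.2
Odds_B = 61/36 = 1.6944
OR = Odds_A / Odds_B = 2.2 / 1.6944
Exactly, OR = (55 * 36) / (25 * 61) = 1980 / 1525
OR = 1.2984

1.2984


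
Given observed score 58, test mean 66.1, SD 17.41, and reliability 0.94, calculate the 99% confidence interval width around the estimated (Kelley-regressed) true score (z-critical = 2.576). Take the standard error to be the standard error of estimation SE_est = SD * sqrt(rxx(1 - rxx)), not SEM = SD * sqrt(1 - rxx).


True score estimate = 0.94*58 + 0.06*66.1 = 58.486
SE_est = SD * sqrt(rxx * (1 - rxx)) = 17.41 * sqrt(0.94 * 0.06) = 17.41 * sqrt(0.0564) = 4.134646
CI = T_est +/- z * SE_est, so width = 2 * z * SE_est = 2 * 2.576 * 4.134646
Width = 21.3017

21.3017


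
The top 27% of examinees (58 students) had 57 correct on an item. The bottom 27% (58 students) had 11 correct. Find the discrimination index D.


p_upper = 57/58 = 0.9828
p_lower = 11/58 = 0.1897
D = 0.9828 - 0.1897 = 0.7931

0.7931


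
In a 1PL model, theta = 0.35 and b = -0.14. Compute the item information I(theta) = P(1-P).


P = 1/(1+exp(-(0.35--0.14))) = 0.6201
I = P*(1-P) = 0.6201 * 0.3799
I = 0.2356

0.2356


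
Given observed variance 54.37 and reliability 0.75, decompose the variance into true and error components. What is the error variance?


var_true = rxx * var_obs = 0.75 * 54.37 = 40.7775
var_error = var_obs - var_true
var_error = 54.37 - 40.7775
var_error = 13.5925

13.5925


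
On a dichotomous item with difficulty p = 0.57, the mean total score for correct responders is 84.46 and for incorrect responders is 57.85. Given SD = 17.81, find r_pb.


q = 1 - p = 0.43
rpb = ((M1 - M0) / SD) * sqrt(p * q)
rpb = ((84.46 - 57.85) / 17.81) * sqrt(0.57 * 0.43)
rpb = 0.7397

0.7397


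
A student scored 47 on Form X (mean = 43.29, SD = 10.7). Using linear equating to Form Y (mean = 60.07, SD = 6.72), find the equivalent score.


slope = SD_Y / SD_X = 6.72 / 10.7 ~ 0.628
intercept = mean_Y - slope * mean_X = 60.07 - (6.72 / 10.7) * 43.29 ~ 32.8823
Y = slope * X + intercept. To avoid rounding drift from the rounded slope/intercept, evaluate the equivalent form Y = mean_Y + SD_Y * (X - mean_X) / SD_X at full precision:
Y = 60.07 + 6.72 * (47 - 43.29) / 10.7
Y = 60.07 + 6.72 * 3.71 / 10.7
Y = 60.07 + 24.9312 / 10.7
Y = 60.07 + 2.33
Y = 62.4

62.4


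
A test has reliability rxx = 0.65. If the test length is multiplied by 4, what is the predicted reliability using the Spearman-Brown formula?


r_new = (n * rxx) / (1 + (n-1) * rxx)
r_new = (4 * 0.65) / (1 + 3 * 0.65)
r_new = 2.6 / 2.95
r_new = 0.8814

0.8814


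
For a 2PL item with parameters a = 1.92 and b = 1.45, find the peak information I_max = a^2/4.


For 2PL, max info at theta = b = 1.45
I_max = a^2 / 4 = 1.92^2 / 4
= 3.6864 / 4
I_max = 0.9216

0.9216


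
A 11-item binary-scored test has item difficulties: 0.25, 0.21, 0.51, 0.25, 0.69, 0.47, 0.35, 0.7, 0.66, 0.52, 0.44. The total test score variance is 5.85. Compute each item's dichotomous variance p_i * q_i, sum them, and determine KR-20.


For each item, compute p_i * q_i:
  Item 1: 0.25 * 0.75 = 0.1875
  Item 2: 0.21 * 0.79 = 0.1659
  Item 3: 0.51 * 0.49 = 0.2499
  Item 4: 0.25 * 0.75 = 0.1875
  Item 5: 0.69 * 0.31 = 0.2139
  Item 6: 0.47 * 0.53 = 0.2491
  Item 7: 0.35 * 0.65 = 0.2275
  Item 8: 0.7 * 0.3 = 0.21
  Item 9: 0.66 * 0.34 = 0.2244
  Item 10: 0.52 * 0.48 = 0.2496
  Item 11: 0.44 * 0.56 = 0.2464
Sum(p_i * q_i) = 0.1875 + 0.1659 + 0.2499 + 0.1875 + 0.2139 + 0.2491 + 0.2275 + 0.21 + 0.2244 + 0.2496 + 0.2464 = 2.4117
KR-20 = (k/(k-1)) * (1 - Sum(p_i*q_i) / Var_total)
= (11/10) * (1 - 2.4117/5.85)
= 1.1 * 0.5877
KR-20 = 0.6465

0.6465


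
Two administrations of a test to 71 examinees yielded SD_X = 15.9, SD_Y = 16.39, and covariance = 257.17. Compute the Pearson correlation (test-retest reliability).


r = cov(X,Y) / (SD_X * SD_Y)
r = 257.17 / (15.9 * 16.39)
r = 257.17 / 260.601
r = 0.9868

0.9868


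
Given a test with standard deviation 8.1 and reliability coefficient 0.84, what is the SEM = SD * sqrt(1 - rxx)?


SEM = SD * sqrt(1 - rxx)
SEM = 8.1 * sqrt(1 - 0.84)
SEM = 8.1 * sqrt(0.16) = 8.1 * 0.4
SEM = 3.24

3.24


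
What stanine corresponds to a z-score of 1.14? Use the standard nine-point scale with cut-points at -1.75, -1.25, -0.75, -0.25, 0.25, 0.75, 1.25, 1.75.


Stanine boundaries: [-1.75, -1.25, -0.75, -0.25, 0.25, 0.75, 1.25, 1.75]
z = 1.14
Check each boundary:
  z >= -1.75 -> could be stanine 2
  z >= -1.25 -> could be stanine 3
  z >= -0.75 -> could be stanine 4
  z >= -0.25 -> could be stanine 5
  z >= 0.25 -> could be stanine 6
  z >= 0.75 -> could be stanine 7
  z < 1.25
  z < 1.75
Highest qualifying boundary gives stanine = 7

7


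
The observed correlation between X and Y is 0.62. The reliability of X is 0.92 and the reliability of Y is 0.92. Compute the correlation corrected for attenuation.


r_corrected = rxy / sqrt(rxx * ryy)
= 0.62 / sqrt(0.92 * 0.92)
= 0.62 / sqrt(0.8464)
= 0.62 / 0.92
r_corrected = 0.6739

0.6739


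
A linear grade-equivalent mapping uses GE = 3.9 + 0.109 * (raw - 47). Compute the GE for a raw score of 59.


raw - median = 59 - 47 = 12
slope * diff = 0.109 * 12 = 1.308
GE = 3.9 + 1.308
GE = 5.208

5.208


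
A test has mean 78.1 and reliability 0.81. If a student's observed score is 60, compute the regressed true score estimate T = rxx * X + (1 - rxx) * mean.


T_est = rxx * X + (1 - rxx) * mean
T_est = 0.81 * 60 + 0.19 * 78.1
T_est = 48.6 + 14.839
T_est = 63.439

63.439
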